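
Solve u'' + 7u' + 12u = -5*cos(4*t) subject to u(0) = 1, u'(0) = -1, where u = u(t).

u = -21*exp(-4*t)/8 - 7*sin(4*t)/40 + cos(4*t)/40 + 18*exp(-3*t)/5

Characteristic equation r² + 7r + 12 = 0 factors as (r + 3)(r + 4) = 0, so r = -3, -4.
Hence u_h = C1*exp(-3*t) + C2*exp(-4*t).
Try u_p = A*cos(4*t) + B*sin(4*t). Substituting and equating the coefficients of cos(4t) and sin(4t) gives A = 1/40, B = -7/40, so u_p = -7*sin(4*t)/40 + cos(4*t)/40.
General solution: u = -7*sin(4*t)/40 + cos(4*t)/40 + C1*exp(-3*t) + C2*exp(-4*t).
Apply the initial conditions: u(0) = 1/40 + C1 + C2 = 1 and u'(0) = -7/10 - 4*C2 - 3*C1 = -1. Solving gives C1 = 18/5, C2 = -21/8.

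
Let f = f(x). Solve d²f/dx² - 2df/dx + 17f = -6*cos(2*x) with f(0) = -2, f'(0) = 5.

f = -78*cos(2*x)/185 + 24*sin(2*x)/185 - 292*cos(4*x)*exp(x)/185 + 1169*exp(x)*sin(4*x)/740

Characteristic equation r² - 2r + 17 = 0 has discriminant (-2)² - 4·(17) = -64 < 0, so r = 1 ± 4i.
Hence f_h = C1*cos(4*x)*exp(x) + C2*exp(x)*sin(4*x).
Try f_p = A*cos(2*x) + B*sin(2*x). Substituting and equating the coefficients of cos(2x) and sin(2x) gives A = -78/185, B = 24/185, so f_p = -78*cos(2*x)/185 + 24*sin(2*x)/185.
General solution: f = -78*cos(2*x)/185 + 24*sin(2*x)/185 + C1*cos(4*x)*exp(x) + C2*exp(x)*sin(4*x).
Apply the initial conditions: f(0) = -78/185 + C1 = -2 and f'(0) = 48/185 + C1 + 4*C2 = 5. Solving gives C1 = -292/185, C2 = 1169/740.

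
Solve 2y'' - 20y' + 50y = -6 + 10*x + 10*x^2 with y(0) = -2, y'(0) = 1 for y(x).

Divide through by 2: y'' - 10y' + 25y = -3 + 5*x + 5*x^2.
Characteristic equation r² - 10r + 25 = 0 has discriminant (-10)² - 4·(25) = 0, so r = 5 is a repeated root.
Hence y_h = (C1 + C2*x)*exp(5*x).
For the particular solution try y_p = A0 + A1*x + A2*x^2. Substituting and matching coefficients of each power of x gives A0 = 1/125, A1 = 9/25, A2 = 1/5, so y_p = 1/125 + x^2/5 + 9*x/25.
General solution: y = 1/125 + x^2/5 + 9*x/25 + C1*exp(5*x) + C2*x*exp(5*x).
Apply the initial conditions: y(0) = 1/125 + C1 = -2 and y'(0) = 9/25 + C2 + 5*C1 = 1. Solving gives C1 = -251/125, C2 = 267/25.

y = 1/125 - 251*exp(5*x)/125 + x**2/5 + 9*x/25 + 267*x*exp(5*x)/25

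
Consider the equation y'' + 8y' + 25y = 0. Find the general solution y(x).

y = C1*cos(3*x)*exp(-4*x) + C2*exp(-4*x)*sin(3*x)

Characteristic equation r² + 8r + 25 = 0 has discriminant (8)² - 4·(25) = -36 < 0, so r = -4 ± 3i.
Hence y_h = C1*cos(3*x)*exp(-4*x) + C2*exp(-4*x)*sin(3*x).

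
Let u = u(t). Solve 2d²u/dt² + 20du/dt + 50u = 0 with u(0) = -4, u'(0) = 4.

Divide through by 2: u'' + 10u' + 25u = 0.
Characteristic equation r² + 10r + 25 = 0 has discriminant (10)² - 4·(25) = 0, so r = -5 is a repeated root.
Hence u_h = (C1 + C2*t)*exp(-5*t).
Apply the initial conditions: u(0) = C1 = -4 and u'(0) = C2 - 5*C1 = 4. Solving gives C1 = -4, C2 = -16.

u = -4*exp(-5*t) - 16*t*exp(-5*t)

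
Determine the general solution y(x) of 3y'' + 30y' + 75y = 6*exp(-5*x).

Divide through by 3: y'' + 10y' + 25y = 2*exp(-5*x).
Characteristic equation r² + 10r + 25 = 0 has discriminant (10)² - 4·(25) = 0, so r = -5 is a repeated root.
Hence y_h = (C1 + C2*x)*exp(-5*x).
Since exp(-5*x) solves the homogeneous equation (r = -5 is a root of multiplicity 2), multiply the trial by x^2. Try y_p = A*x^2*exp(-5*x). Substituting into the equation and dividing by exp(-5*x) gives A = 1, so y_p = x^2*exp(-5*x).

y = C1*exp(-5*x) + x**2*exp(-5*x) + C2*x*exp(-5*x)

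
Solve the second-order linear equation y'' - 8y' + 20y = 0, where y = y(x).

Characteristic equation r² - 8r + 20 = 0 has discriminant (-8)² - 4·(20) = -16 < 0, so r = 4 ± 2i.
Hence y_h = C1*cos(2*x)*exp(4*x) + C2*exp(4*x)*sin(2*x).

y = C1*cos(2*x)*exp(4*x) + C2*exp(4*x)*sin(2*x)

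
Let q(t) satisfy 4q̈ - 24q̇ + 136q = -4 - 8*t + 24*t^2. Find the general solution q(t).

Divide through by 4: q'' - 6q' + 34q = -1 - 2*t + 6*t^2.
Characteristic equation r² - 6r + 34 = 0 has discriminant (-6)² - 4·(34) = -100 < 0, so r = 3 ± 5i.
Hence q_h = C1*cos(5*t)*exp(3*t) + C2*exp(3*t)*sin(5*t).
For the particular solution try q_p = A0 + A1*t + A2*t^2. Substituting and matching coefficients of each power of t gives A0 = -385/9826, A1 = 1/289, A2 = 3/17, so q_p = -385/9826 + t/289 + 3*t^2/17.

q = -385/9826 + t/289 + 3*t**2/17 + C1*cos(5*t)*exp(3*t) + C2*exp(3*t)*sin(5*t)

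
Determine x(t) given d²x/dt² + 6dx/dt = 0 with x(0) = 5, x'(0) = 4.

x = 17/3 - 2*exp(-6*t)/3

Characteristic equation r² + 6r = 0 factors as (r + 6)r = 0, so r = -6, 0.
Hence x_h = C1*exp(-6*t) + C2.
Apply the initial conditions: x(0) = C1 + C2 = 5 and x'(0) = -6*C1 = 4. Solving gives C1 = -2/3, C2 = 17/3.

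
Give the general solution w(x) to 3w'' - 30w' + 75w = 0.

w = C1*exp(5*x) + C2*x*exp(5*x)

Divide through by 3: w'' - 10w' + 25w = 0.
Characteristic equation r² - 10r + 25 = 0 has discriminant (-10)² - 4·(25) = 0, so r = 5 is a repeated root.
Hence w_h = (C1 + C2*x)*exp(5*x).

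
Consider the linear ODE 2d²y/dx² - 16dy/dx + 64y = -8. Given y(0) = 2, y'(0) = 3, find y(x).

Divide through by 2: y'' - 8y' + 32y = -4.
Characteristic equation r² - 8r + 32 = 0 has discriminant (-8)² - 4·(32) = -64 < 0, so r = 4 ± 4i.
Hence y_h = C1*cos(4*x)*exp(4*x) + C2*exp(4*x)*sin(4*x).
For the particular solution try y_p = A0. Substituting and matching coefficients of each power of x gives A0 = -1/8, so y_p = -1/8.
General solution: y = -1/8 + C1*cos(4*x)*exp(4*x) + C2*exp(4*x)*sin(4*x).
Apply the initial conditions: y(0) = -1/8 + C1 = 2 and y'(0) = 4*C1 + 4*C2 = 3. Solving gives C1 = 17/8, C2 = -11/8.

y = -1/8 - 11*exp(4*x)*sin(4*x)/8 + 17*cos(4*x)*exp(4*x)/8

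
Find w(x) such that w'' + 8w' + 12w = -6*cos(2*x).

Characteristic equation r² + 8r + 12 = 0 factors as (r + 2)(r + 6) = 0, so r = -2, -6.
Hence w_h = C1*exp(-2*x) + C2*exp(-6*x).
Try w_p = A*cos(2*x) + B*sin(2*x). Substituting and equating the coefficients of cos(2x) and sin(2x) gives A = -3/20, B = -3/10, so w_p = -3*sin(2*x)/10 - 3*cos(2*x)/20.

w = -3*sin(2*x)/10 - 3*cos(2*x)/20 + C1*exp(-2*x) + C2*exp(-6*x)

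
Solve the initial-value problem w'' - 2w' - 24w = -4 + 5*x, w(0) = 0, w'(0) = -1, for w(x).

Characteristic equation r² - 2r - 24 = 0 factors as (r - 6)(r + 4) = 0, so r = 6, -4.
Hence w_h = C1*exp(6*x) + C2*exp(-4*x).
For the particular solution try w_p = A0 + A1*x. Substituting and matching coefficients of each power of x gives A0 = 53/288, A1 = -5/24, so w_p = 53/288 - 5*x/24.
General solution: w = 53/288 - 5*x/24 + C1*exp(6*x) + C2*exp(-4*x).
Apply the initial conditions: w(0) = 53/288 + C1 + C2 = 0 and w'(0) = -5/24 - 4*C2 + 6*C1 = -1. Solving gives C1 = -11/72, C2 = -1/32.

w = 53/288 - 11*exp(6*x)/72 - 5*x/24 - exp(-4*x)/32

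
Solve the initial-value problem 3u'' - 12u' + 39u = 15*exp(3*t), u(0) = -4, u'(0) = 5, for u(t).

u = exp(3*t)/2 - 9*cos(3*t)*exp(2*t)/2 + 25*exp(2*t)*sin(3*t)/6

Divide through by 3: u'' - 4u' + 13u = 5*exp(3*t).
Characteristic equation r² - 4r + 13 = 0 has discriminant (-4)² - 4·(13) = -36 < 0, so r = 2 ± 3i.
Hence u_h = C1*cos(3*t)*exp(2*t) + C2*exp(2*t)*sin(3*t).
Try u_p = A*exp(3*t). Substituting into the equation and dividing by exp(3*t) gives A = 1/2, so u_p = exp(3*t)/2.
General solution: u = exp(3*t)/2 + C1*cos(3*t)*exp(2*t) + C2*exp(2*t)*sin(3*t).
Apply the initial conditions: u(0) = 1/2 + C1 = -4 and u'(0) = 3/2 + 2*C1 + 3*C2 = 5. Solving gives C1 = -9/2, C2 = 25/6.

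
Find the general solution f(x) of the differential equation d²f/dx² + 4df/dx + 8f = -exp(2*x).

Characteristic equation r² + 4r + 8 = 0 has discriminant (4)² - 4·(8) = -16 < 0, so r = -2 ± 2i.
Hence f_h = C1*cos(2*x)*exp(-2*x) + C2*exp(-2*x)*sin(2*x).
Try f_p = A*exp(2*x). Substituting into the equation and dividing by exp(2*x) gives A = -1/20, so f_p = -exp(2*x)/20.

f = -exp(2*x)/20 + C1*cos(2*x)*exp(-2*x) + C2*exp(-2*x)*sin(2*x)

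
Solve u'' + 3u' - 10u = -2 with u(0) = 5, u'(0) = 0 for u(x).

u = 1/5 + 24*exp(2*x)/7 + 48*exp(-5*x)/35

Characteristic equation r² + 3r - 10 = 0 factors as (r - 2)(r + 5) = 0, so r = 2, -5.
Hence u_h = C1*exp(2*x) + C2*exp(-5*x).
For the particular solution try u_p = A0. Substituting and matching coefficients of each power of x gives A0 = 1/5, so u_p = 1/5.
General solution: u = 1/5 + C1*exp(2*x) + C2*exp(-5*x).
Apply the initial conditions: u(0) = 1/5 + C1 + C2 = 5 and u'(0) = -5*C2 + 2*C1 = 0. Solving gives C1 = 24/7, C2 = 48/35.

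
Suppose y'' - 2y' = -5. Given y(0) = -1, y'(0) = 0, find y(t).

Characteristic equation r² - 2r = 0 factors as (r - 2)r = 0, so r = 2, 0.
Hence y_h = C1*exp(2*t) + C2.
Since 0 is a characteristic root (multiplicity 1), multiply the polynomial trial by t: try y_p = A0*t. Substituting and matching coefficients of each power of t gives A0 = 5/2, so y_p = 5*t/2.
General solution: y = C2 + 5*t/2 + C1*exp(2*t).
Apply the initial conditions: y(0) = C1 + C2 = -1 and y'(0) = 5/2 + 2*C1 = 0. Solving gives C1 = -5/4, C2 = 1/4.

y = 1/4 - 5*exp(2*t)/4 + 5*t/2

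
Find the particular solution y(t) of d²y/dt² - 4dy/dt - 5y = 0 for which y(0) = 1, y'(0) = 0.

Characteristic equation r² - 4r - 5 = 0 factors as (r - 5)(r + 1) = 0, so r = 5, -1.
Hence y_h = C1*exp(5*t) + C2*exp(-t).
Apply the initial conditions: y(0) = C1 + C2 = 1 and y'(0) = -C2 + 5*C1 = 0. Solving gives C1 = 1/6, C2 = 5/6.

y = exp(5*t)/6 + 5*exp(-t)/6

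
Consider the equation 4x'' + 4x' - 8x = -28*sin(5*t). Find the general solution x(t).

x = 35*cos(5*t)/754 + 189*sin(5*t)/754 + C1*exp(t) + C2*exp(-2*t)

Divide through by 4: x'' + x' - 2x = -7*sin(5*t).
Characteristic equation r² + r - 2 = 0 factors as (r - 1)(r + 2) = 0, so r = 1, -2.
Hence x_h = C1*exp(t) + C2*exp(-2*t).
Try x_p = A*cos(5*t) + B*sin(5*t). Substituting and equating the coefficients of cos(5t) and sin(5t) gives A = 35/754, B = 189/754, so x_p = 35*cos(5*t)/754 + 189*sin(5*t)/754.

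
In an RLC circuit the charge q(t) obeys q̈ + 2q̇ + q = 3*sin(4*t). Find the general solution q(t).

q = -45*sin(4*t)/289 - 24*cos(4*t)/289 + C1*exp(-t) + C2*t*exp(-t)

Characteristic equation r² + 2r + 1 = 0 has discriminant (2)² - 4·(1) = 0, so r = -1 is a repeated root.
Hence q_h = (C1 + C2*t)*exp(-t).
Try q_p = A*cos(4*t) + B*sin(4*t). Substituting and equating the coefficients of cos(4t) and sin(4t) gives A = -24/289, B = -45/289, so q_p = -45*sin(4*t)/289 - 24*cos(4*t)/289.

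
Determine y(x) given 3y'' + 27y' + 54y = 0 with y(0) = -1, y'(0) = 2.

y = -4*exp(-3*x)/3 + exp(-6*x)/3

Divide through by 3: y'' + 9y' + 18y = 0.
Characteristic equation r² + 9r + 18 = 0 factors as (r + 3)(r + 6) = 0, so r = -3, -6.
Hence y_h = C1*exp(-3*x) + C2*exp(-6*x).
Apply the initial conditions: y(0) = C1 + C2 = -1 and y'(0) = -6*C2 - 3*C1 = 2. Solving gives C1 = -4/3, C2 = 1/3.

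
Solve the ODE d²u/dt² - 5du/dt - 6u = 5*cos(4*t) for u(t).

Characteristic equation r² - 5r - 6 = 0 factors as (r + 1)(r - 6) = 0, so r = -1, 6.
Hence u_h = C1*exp(-t) + C2*exp(6*t).
Try u_p = A*cos(4*t) + B*sin(4*t). Substituting and equating the coefficients of cos(4t) and sin(4t) gives A = -55/442, B = -25/221, so u_p = -55*cos(4*t)/442 - 25*sin(4*t)/221.

u = -55*cos(4*t)/442 - 25*sin(4*t)/221 + C1*exp(-t) + C2*exp(6*t)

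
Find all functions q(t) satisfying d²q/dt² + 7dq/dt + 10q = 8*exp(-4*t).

q = -4*exp(-4*t) + C1*exp(-5*t) + C2*exp(-2*t)

Characteristic equation r² + 7r + 10 = 0 factors as (r + 5)(r + 2) = 0, so r = -5, -2.
Hence q_h = C1*exp(-5*t) + C2*exp(-2*t).
Try q_p = A*exp(-4*t). Substituting into the equation and dividing by exp(-4*t) gives A = -4, so q_p = -4*exp(-4*t).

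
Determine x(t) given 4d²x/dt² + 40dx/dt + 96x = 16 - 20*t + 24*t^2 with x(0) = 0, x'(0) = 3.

Divide through by 4: x'' + 10x' + 24x = 4 - 5*t + 6*t^2.
Characteristic equation r² + 10r + 24 = 0 factors as (r + 6)(r + 4) = 0, so r = -6, -4.
Hence x_h = C1*exp(-6*t) + C2*exp(-4*t).
For the particular solution try x_p = A0 + A1*t + A2*t^2. Substituting and matching coefficients of each power of t gives A0 = 23/72, A1 = -5/12, A2 = 1/4, so x_p = 23/72 - 5*t/12 + t^2/4.
General solution: x = 23/72 - 5*t/12 + t^2/4 + C1*exp(-6*t) + C2*exp(-4*t).
Apply the initial conditions: x(0) = 23/72 + C1 + C2 = 0 and x'(0) = -5/12 - 6*C1 - 4*C2 = 3. Solving gives C1 = -77/72, C2 = 3/4.

x = 23/72 - 77*exp(-6*t)/72 - 5*t/12 + t**2/4 + 3*exp(-4*t)/4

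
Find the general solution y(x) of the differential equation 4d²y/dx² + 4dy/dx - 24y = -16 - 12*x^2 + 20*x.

Divide through by 4: y'' + y' - 6y = -4 - 3*x^2 + 5*x.
Characteristic equation r² + r - 6 = 0 factors as (r + 3)(r - 2) = 0, so r = -3, 2.
Hence y_h = C1*exp(-3*x) + C2*exp(2*x).
For the particular solution try y_p = A0 + A1*x + A2*x^2. Substituting and matching coefficients of each power of x gives A0 = 13/18, A1 = -2/3, A2 = 1/2, so y_p = 13/18 + x^2/2 - 2*x/3.

y = 13/18 + x**2/2 - 2*x/3 + C1*exp(-3*x) + C2*exp(2*x)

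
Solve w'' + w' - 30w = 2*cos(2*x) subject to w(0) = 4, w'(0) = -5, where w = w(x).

w = -17*cos(2*x)/290 + sin(2*x)/290 + 23*exp(-6*x)/10 + 51*exp(5*x)/29

Characteristic equation r² + r - 30 = 0 factors as (r - 5)(r + 6) = 0, so r = 5, -6.
Hence w_h = C1*exp(5*x) + C2*exp(-6*x).
Try w_p = A*cos(2*x) + B*sin(2*x). Substituting and equating the coefficients of cos(2x) and sin(2x) gives A = -17/290, B = 1/290, so w_p = -17*cos(2*x)/290 + sin(2*x)/290.
General solution: w = -17*cos(2*x)/290 + sin(2*x)/290 + C1*exp(5*x) + C2*exp(-6*x).
Apply the initial conditions: w(0) = -17/290 + C1 + C2 = 4 and w'(0) = 1/145 - 6*C2 + 5*C1 = -5. Solving gives C1 = 51/29, C2 = 23/10.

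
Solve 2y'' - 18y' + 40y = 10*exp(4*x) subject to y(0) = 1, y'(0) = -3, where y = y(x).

y = -2*exp(5*x) + 3*exp(4*x) - 5*x*exp(4*x)

Divide through by 2: y'' - 9y' + 20y = 5*exp(4*x).
Characteristic equation r² - 9r + 20 = 0 factors as (r - 5)(r - 4) = 0, so r = 5, 4.
Hence y_h = C1*exp(5*x) + C2*exp(4*x).
Since exp(4*x) solves the homogeneous equation (r = 4 is a root of multiplicity 1), multiply the trial by x. Try y_p = A*x*exp(4*x). Substituting into the equation and dividing by exp(4*x) gives A = -5, so y_p = -5*x*exp(4*x).
General solution: y = C1*exp(5*x) + C2*exp(4*x) - 5*x*exp(4*x).
Apply the initial conditions: y(0) = C1 + C2 = 1 and y'(0) = -5 + 4*C2 + 5*C1 = -3. Solving gives C1 = -2, C2 = 3.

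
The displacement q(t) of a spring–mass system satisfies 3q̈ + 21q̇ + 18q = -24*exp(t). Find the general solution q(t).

q = -4*exp(t)/7 + C1*exp(-t) + C2*exp(-6*t)

Divide through by 3: q'' + 7q' + 6q = -8*exp(t).
Characteristic equation r² + 7r + 6 = 0 factors as (r + 1)(r + 6) = 0, so r = -1, -6.
Hence q_h = C1*exp(-t) + C2*exp(-6*t).
Try q_p = A*exp(t). Substituting into the equation and dividing by exp(t) gives A = -4/7, so q_p = -4*exp(t)/7.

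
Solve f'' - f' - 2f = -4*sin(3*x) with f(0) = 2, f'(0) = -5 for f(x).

f = -17*exp(2*x)/13 - 6*cos(3*x)/65 + 17*exp(-x)/5 + 22*sin(3*x)/65

Characteristic equation r² - r - 2 = 0 factors as (r + 1)(r - 2) = 0, so r = -1, 2.
Hence f_h = C1*exp(-x) + C2*exp(2*x).
Try f_p = A*cos(3*x) + B*sin(3*x). Substituting and equating the coefficients of cos(3x) and sin(3x) gives A = -6/65, B = 22/65, so f_p = -6*cos(3*x)/65 + 22*sin(3*x)/65.
General solution: f = -6*cos(3*x)/65 + 22*sin(3*x)/65 + C1*exp(-x) + C2*exp(2*x).
Apply the initial conditions: f(0) = -6/65 + C1 + C2 = 2 and f'(0) = 66/65 - C1 + 2*C2 = -5. Solving gives C1 = 17/5, C2 = -17/13.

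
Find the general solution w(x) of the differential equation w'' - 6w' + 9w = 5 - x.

w = 13/27 - x/9 + C1*exp(3*x) + C2*x*exp(3*x)

Characteristic equation r² - 6r + 9 = 0 has discriminant (-6)² - 4·(9) = 0, so r = 3 is a repeated root.
Hence w_h = (C1 + C2*x)*exp(3*x).
For the particular solution try w_p = A0 + A1*x. Substituting and matching coefficients of each power of x gives A0 = 13/27, A1 = -1/9, so w_p = 13/27 - x/9.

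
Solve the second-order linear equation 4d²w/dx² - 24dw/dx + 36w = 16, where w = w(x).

w = 4/9 + C1*exp(3*x) + C2*x*exp(3*x)

Divide through by 4: w'' - 6w' + 9w = 4.
Characteristic equation r² - 6r + 9 = 0 has discriminant (-6)² - 4·(9) = 0, so r = 3 is a repeated root.
Hence w_h = (C1 + C2*x)*exp(3*x).
For the particular solution try w_p = A0. Substituting and matching coefficients of each power of x gives A0 = 4/9, so w_p = 4/9.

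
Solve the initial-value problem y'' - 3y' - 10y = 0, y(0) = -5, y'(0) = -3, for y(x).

y = -22*exp(-2*x)/7 - 13*exp(5*x)/7

Characteristic equation r² - 3r - 10 = 0 factors as (r - 5)(r + 2) = 0, so r = 5, -2.
Hence y_h = C1*exp(5*x) + C2*exp(-2*x).
Apply the initial conditions: y(0) = C1 + C2 = -5 and y'(0) = -2*C2 + 5*C1 = -3. Solving gives C1 = -13/7, C2 = -22/7.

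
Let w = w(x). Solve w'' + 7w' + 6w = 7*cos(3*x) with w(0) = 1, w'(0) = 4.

Characteristic equation r² + 7r + 6 = 0 factors as (r + 1)(r + 6) = 0, so r = -1, -6.
Hence w_h = C1*exp(-x) + C2*exp(-6*x).
Try w_p = A*cos(3*x) + B*sin(3*x). Substituting and equating the coefficients of cos(3x) and sin(3x) gives A = -7/150, B = 49/150, so w_p = -7*cos(3*x)/150 + 49*sin(3*x)/150.
General solution: w = -7*cos(3*x)/150 + 49*sin(3*x)/150 + C1*exp(-x) + C2*exp(-6*x).
Apply the initial conditions: w(0) = -7/150 + C1 + C2 = 1 and w'(0) = 49/50 - C1 - 6*C2 = 4. Solving gives C1 = 93/50, C2 = -61/75.

w = -61*exp(-6*x)/75 - 7*cos(3*x)/150 + 49*sin(3*x)/150 + 93*exp(-x)/50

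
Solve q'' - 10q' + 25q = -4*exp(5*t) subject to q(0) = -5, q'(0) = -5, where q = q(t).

q = -5*exp(5*t) - 2*t**2*exp(5*t) + 20*t*exp(5*t)

Characteristic equation r² - 10r + 25 = 0 has discriminant (-10)² - 4·(25) = 0, so r = 5 is a repeated root.
Hence q_h = (C1 + C2*t)*exp(5*t).
Since exp(5*t) solves the homogeneous equation (r = 5 is a root of multiplicity 2), multiply the trial by t^2. Try q_p = A*t^2*exp(5*t). Substituting into the equation and dividing by exp(5*t) gives A = -2, so q_p = -2*t^2*exp(5*t).
General solution: q = C1*exp(5*t) - 2*t^2*exp(5*t) + C2*t*exp(5*t).
Apply the initial conditions: q(0) = C1 = -5 and q'(0) = C2 + 5*C1 = -5. Solving gives C1 = -5, C2 = 20.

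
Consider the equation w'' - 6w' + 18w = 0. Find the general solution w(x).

w = C1*cos(3*x)*exp(3*x) + C2*exp(3*x)*sin(3*x)

Characteristic equation r² - 6r + 18 = 0 has discriminant (-6)² - 4·(18) = -36 < 0, so r = 3 ± 3i.
Hence w_h = C1*cos(3*x)*exp(3*x) + C2*exp(3*x)*sin(3*x).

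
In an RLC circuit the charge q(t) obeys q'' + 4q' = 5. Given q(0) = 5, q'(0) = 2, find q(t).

q = 83/16 - 3*exp(-4*t)/16 + 5*t/4

Characteristic equation r² + 4r = 0 factors as (r + 4)r = 0, so r = -4, 0.
Hence q_h = C1*exp(-4*t) + C2.
Since 0 is a characteristic root (multiplicity 1), multiply the polynomial trial by t: try q_p = A0*t. Substituting and matching coefficients of each power of t gives A0 = 5/4, so q_p = 5*t/4.
General solution: q = C2 + 5*t/4 + C1*exp(-4*t).
Apply the initial conditions: q(0) = C1 + C2 = 5 and q'(0) = 5/4 - 4*C1 = 2. Solving gives C1 = -3/16, C2 = 83/16.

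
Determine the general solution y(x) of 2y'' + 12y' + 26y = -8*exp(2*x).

Divide through by 2: y'' + 6y' + 13y = -4*exp(2*x).
Characteristic equation r² + 6r + 13 = 0 has discriminant (6)² - 4·(13) = -16 < 0, so r = -3 ± 2i.
Hence y_h = C1*cos(2*x)*exp(-3*x) + C2*exp(-3*x)*sin(2*x).
Try y_p = A*exp(2*x). Substituting into the equation and dividing by exp(2*x) gives A = -4/29, so y_p = -4*exp(2*x)/29.

y = -4*exp(2*x)/29 + C1*cos(2*x)*exp(-3*x) + C2*exp(-3*x)*sin(2*x)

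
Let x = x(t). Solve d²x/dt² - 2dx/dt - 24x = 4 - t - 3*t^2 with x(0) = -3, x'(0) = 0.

x = -91/576 - 109*exp(-4*t)/64 - 41*exp(6*t)/36 + t**2/8 + t/48

Characteristic equation r² - 2r - 24 = 0 factors as (r - 6)(r + 4) = 0, so r = 6, -4.
Hence x_h = C1*exp(6*t) + C2*exp(-4*t).
For the particular solution try x_p = A0 + A1*t + A2*t^2. Substituting and matching coefficients of each power of t gives A0 = -91/576, A1 = 1/48, A2 = 1/8, so x_p = -91/576 + t^2/8 + t/48.
General solution: x = -91/576 + t^2/8 + t/48 + C1*exp(6*t) + C2*exp(-4*t).
Apply the initial conditions: x(0) = -91/576 + C1 + C2 = -3 and x'(0) = 1/48 - 4*C2 + 6*C1 = 0. Solving gives C1 = -41/36, C2 = -109/64.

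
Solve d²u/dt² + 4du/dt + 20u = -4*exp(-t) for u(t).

Characteristic equation r² + 4r + 20 = 0 has discriminant (4)² - 4·(20) = -64 < 0, so r = -2 ± 4i.
Hence u_h = C1*cos(4*t)*exp(-2*t) + C2*exp(-2*t)*sin(4*t).
Try u_p = A*exp(-t). Substituting into the equation and dividing by exp(-t) gives A = -4/17, so u_p = -4*exp(-t)/17.

u = -4*exp(-t)/17 + C1*cos(4*t)*exp(-2*t) + C2*exp(-2*t)*sin(4*t)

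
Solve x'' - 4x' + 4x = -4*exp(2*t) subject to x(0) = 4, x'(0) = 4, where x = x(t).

Characteristic equation r² - 4r + 4 = 0 has discriminant (-4)² - 4·(4) = 0, so r = 2 is a repeated root.
Hence x_h = (C1 + C2*t)*exp(2*t).
Since exp(2*t) solves the homogeneous equation (r = 2 is a root of multiplicity 2), multiply the trial by t^2. Try x_p = A*t^2*exp(2*t). Substituting into the equation and dividing by exp(2*t) gives A = -2, so x_p = -2*t^2*exp(2*t).
General solution: x = C1*exp(2*t) - 2*t^2*exp(2*t) + C2*t*exp(2*t).
Apply the initial conditions: x(0) = C1 = 4 and x'(0) = C2 + 2*C1 = 4. Solving gives C1 = 4, C2 = -4.

x = 4*exp(2*t) - 4*t*exp(2*t) - 2*t**2*exp(2*t)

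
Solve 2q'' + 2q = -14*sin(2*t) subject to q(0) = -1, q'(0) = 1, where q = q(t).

q = -cos(t) - 11*sin(t)/3 + 7*sin(2*t)/3

Divide through by 2: q'' + q = -7*sin(2*t).
Characteristic equation r² + 1 = 0 has discriminant (0)² - 4·(1) = -4 < 0, so r = ± i.
Hence q_h = C1*cos(t) + C2*sin(t).
Try q_p = A*cos(2*t) + B*sin(2*t). Substituting and equating the coefficients of cos(2t) and sin(2t) gives A = 0, B = 7/3, so q_p = 7*sin(2*t)/3.
General solution: q = 7*sin(2*t)/3 + C1*cos(t) + C2*sin(t).
Apply the initial conditions: q(0) = C1 = -1 and q'(0) = 14/3 + C2 = 1. Solving gives C1 = -1, C2 = -11/3.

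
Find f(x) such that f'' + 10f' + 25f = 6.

Characteristic equation r² + 10r + 25 = 0 has discriminant (10)² - 4·(25) = 0, so r = -5 is a repeated root.
Hence f_h = (C1 + C2*x)*exp(-5*x).
For the particular solution try f_p = A0. Substituting and matching coefficients of each power of x gives A0 = 6/25, so f_p = 6/25.

f = 6/25 + C1*exp(-5*x) + C2*x*exp(-5*x)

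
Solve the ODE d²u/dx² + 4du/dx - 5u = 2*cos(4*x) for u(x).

u = -42*cos(4*x)/697 + 32*sin(4*x)/697 + C1*exp(x) + C2*exp(-5*x)

Characteristic equation r² + 4r - 5 = 0 factors as (r - 1)(r + 5) = 0, so r = 1, -5.
Hence u_h = C1*exp(x) + C2*exp(-5*x).
Try u_p = A*cos(4*x) + B*sin(4*x). Substituting and equating the coefficients of cos(4x) and sin(4x) gives A = -42/697, B = 32/697, so u_p = -42*cos(4*x)/697 + 32*sin(4*x)/697.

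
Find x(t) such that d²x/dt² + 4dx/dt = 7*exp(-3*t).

x = C2 - 7*exp(-3*t)/3 + C1*exp(-4*t)

Characteristic equation r² + 4r = 0 factors as (r + 4)r = 0, so r = -4, 0.
Hence x_h = C1*exp(-4*t) + C2.
Try x_p = A*exp(-3*t). Substituting into the equation and dividing by exp(-3*t) gives A = -7/3, so x_p = -7*exp(-3*t)/3.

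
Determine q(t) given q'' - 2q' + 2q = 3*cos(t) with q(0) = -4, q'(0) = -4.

q = -6*sin(t)/5 + 3*cos(t)/5 - 23*cos(t)*exp(t)/5 + 9*exp(t)*sin(t)/5

Characteristic equation r² - 2r + 2 = 0 has discriminant (-2)² - 4·(2) = -4 < 0, so r = 1 ± i.
Hence q_h = C1*cos(t)*exp(t) + C2*exp(t)*sin(t).
Try q_p = A*cos(t) + B*sin(t). Substituting and equating the coefficients of cos(t) and sin(t) gives A = 3/5, B = -6/5, so q_p = -6*sin(t)/5 + 3*cos(t)/5.
General solution: q = -6*sin(t)/5 + 3*cos(t)/5 + C1*cos(t)*exp(t) + C2*exp(t)*sin(t).
Apply the initial conditions: q(0) = 3/5 + C1 = -4 and q'(0) = -6/5 + C1 + C2 = -4. Solving gives C1 = -23/5, C2 = 9/5.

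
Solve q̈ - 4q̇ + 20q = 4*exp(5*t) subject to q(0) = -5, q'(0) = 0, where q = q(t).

Characteristic equation r² - 4r + 20 = 0 has discriminant (-4)² - 4·(20) = -64 < 0, so r = 2 ± 4i.
Hence q_h = C1*cos(4*t)*exp(2*t) + C2*exp(2*t)*sin(4*t).
Try q_p = A*exp(5*t). Substituting into the equation and dividing by exp(5*t) gives A = 4/25, so q_p = 4*exp(5*t)/25.
General solution: q = 4*exp(5*t)/25 + C1*cos(4*t)*exp(2*t) + C2*exp(2*t)*sin(4*t).
Apply the initial conditions: q(0) = 4/25 + C1 = -5 and q'(0) = 4/5 + 2*C1 + 4*C2 = 0. Solving gives C1 = -129/25, C2 = 119/50.

q = 4*exp(5*t)/25 - 129*cos(4*t)*exp(2*t)/25 + 119*exp(2*t)*sin(4*t)/50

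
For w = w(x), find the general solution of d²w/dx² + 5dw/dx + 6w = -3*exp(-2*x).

w = C1*exp(-3*x) + C2*exp(-2*x) - 3*x*exp(-2*x)

Characteristic equation r² + 5r + 6 = 0 factors as (r + 3)(r + 2) = 0, so r = -3, -2.
Hence w_h = C1*exp(-3*x) + C2*exp(-2*x).
Since exp(-2*x) solves the homogeneous equation (r = -2 is a root of multiplicity 1), multiply the trial by x. Try w_p = A*x*exp(-2*x). Substituting into the equation and dividing by exp(-2*x) gives A = -3, so w_p = -3*x*exp(-2*x).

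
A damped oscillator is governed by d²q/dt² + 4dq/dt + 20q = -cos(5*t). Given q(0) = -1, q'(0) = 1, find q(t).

Characteristic equation r² + 4r + 20 = 0 has discriminant (4)² - 4·(20) = -64 < 0, so r = -2 ± 4i.
Hence q_h = C1*cos(4*t)*exp(-2*t) + C2*exp(-2*t)*sin(4*t).
Try q_p = A*cos(5*t) + B*sin(5*t). Substituting and equating the coefficients of cos(5t) and sin(5t) gives A = 1/85, B = -4/85, so q_p = -4*sin(5*t)/85 + cos(5*t)/85.
General solution: q = -4*sin(5*t)/85 + cos(5*t)/85 + C1*cos(4*t)*exp(-2*t) + C2*exp(-2*t)*sin(4*t).
Apply the initial conditions: q(0) = 1/85 + C1 = -1 and q'(0) = -4/17 - 2*C1 + 4*C2 = 1. Solving gives C1 = -86/85, C2 = -67/340.

q = -4*sin(5*t)/85 + cos(5*t)/85 - 86*cos(4*t)*exp(-2*t)/85 - 67*exp(-2*t)*sin(4*t)/340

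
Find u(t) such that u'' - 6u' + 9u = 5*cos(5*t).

u = -75*sin(5*t)/578 - 20*cos(5*t)/289 + C1*exp(3*t) + C2*t*exp(3*t)

Characteristic equation r² - 6r + 9 = 0 has discriminant (-6)² - 4·(9) = 0, so r = 3 is a repeated root.
Hence u_h = (C1 + C2*t)*exp(3*t).
Try u_p = A*cos(5*t) + B*sin(5*t). Substituting and equating the coefficients of cos(5t) and sin(5t) gives A = -20/289, B = -75/578, so u_p = -75*sin(5*t)/578 - 20*cos(5*t)/289.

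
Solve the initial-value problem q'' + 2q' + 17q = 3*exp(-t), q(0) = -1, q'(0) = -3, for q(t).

q = 3*exp(-t)/16 - exp(-t)*sin(4*t) - 19*cos(4*t)*exp(-t)/16

Characteristic equation r² + 2r + 17 = 0 has discriminant (2)² - 4·(17) = -64 < 0, so r = -1 ± 4i.
Hence q_h = C1*cos(4*t)*exp(-t) + C2*exp(-t)*sin(4*t).
Try q_p = A*exp(-t). Substituting into the equation and dividing by exp(-t) gives A = 3/16, so q_p = 3*exp(-t)/16.
General solution: q = 3*exp(-t)/16 + C1*cos(4*t)*exp(-t) + C2*exp(-t)*sin(4*t).
Apply the initial conditions: q(0) = 3/16 + C1 = -1 and q'(0) = -3/16 - C1 + 4*C2 = -3. Solving gives C1 = -19/16, C2 = -1.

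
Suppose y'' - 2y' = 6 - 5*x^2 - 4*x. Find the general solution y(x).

Characteristic equation r² - 2r = 0 factors as (r - 2)r = 0, so r = 2, 0.
Hence y_h = C1*exp(2*x) + C2.
Since 0 is a characteristic root (multiplicity 1), multiply the polynomial trial by x: try y_p = x*(A0 + A1*x + A2*x^2). Substituting and matching coefficients of each power of x gives A0 = -3/4, A1 = 9/4, A2 = 5/6, so y_p = -3*x/4 + 5*x^3/6 + 9*x^2/4.

y = C2 - 3*x/4 + 5*x**3/6 + 9*x**2/4 + C1*exp(2*x)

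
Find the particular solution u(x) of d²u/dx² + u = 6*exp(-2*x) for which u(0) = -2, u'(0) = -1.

Characteristic equation r² + 1 = 0 has discriminant (0)² - 4·(1) = -4 < 0, so r = ± i.
Hence u_h = C1*cos(x) + C2*sin(x).
Try u_p = A*exp(-2*x). Substituting into the equation and dividing by exp(-2*x) gives A = 6/5, so u_p = 6*exp(-2*x)/5.
General solution: u = 6*exp(-2*x)/5 + C1*cos(x) + C2*sin(x).
Apply the initial conditions: u(0) = 6/5 + C1 = -2 and u'(0) = -12/5 + C2 = -1. Solving gives C1 = -16/5, C2 = 7/5.

u = -16*cos(x)/5 + 6*exp(-2*x)/5 + 7*sin(x)/5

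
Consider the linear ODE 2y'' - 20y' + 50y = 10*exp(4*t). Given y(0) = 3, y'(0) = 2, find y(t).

y = -2*exp(5*t) + 5*exp(4*t) - 8*t*exp(5*t)

Divide through by 2: y'' - 10y' + 25y = 5*exp(4*t).
Characteristic equation r² - 10r + 25 = 0 has discriminant (-10)² - 4·(25) = 0, so r = 5 is a repeated root.
Hence y_h = (C1 + C2*t)*exp(5*t).
Try y_p = A*exp(4*t). Substituting into the equation and dividing by exp(4*t) gives A = 5, so y_p = 5*exp(4*t).
General solution: y = 5*exp(4*t) + C1*exp(5*t) + C2*t*exp(5*t).
Apply the initial conditions: y(0) = 5 + C1 = 3 and y'(0) = 20 + C2 + 5*C1 = 2. Solving gives C1 = -2, C2 = -8.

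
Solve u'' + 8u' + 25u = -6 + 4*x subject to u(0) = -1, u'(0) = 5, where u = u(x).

u = -182/625 + 4*x/25 - 443*cos(3*x)*exp(-4*x)/625 + 1253*exp(-4*x)*sin(3*x)/1875

Characteristic equation r² + 8r + 25 = 0 has discriminant (8)² - 4·(25) = -36 < 0, so r = -4 ± 3i.
Hence u_h = C1*cos(3*x)*exp(-4*x) + C2*exp(-4*x)*sin(3*x).
For the particular solution try u_p = A0 + A1*x. Substituting and matching coefficients of each power of x gives A0 = -182/625, A1 = 4/25, so u_p = -182/625 + 4*x/25.
General solution: u = -182/625 + 4*x/25 + C1*cos(3*x)*exp(-4*x) + C2*exp(-4*x)*sin(3*x).
Apply the initial conditions: u(0) = -182/625 + C1 = -1 and u'(0) = 4/25 - 4*C1 + 3*C2 = 5. Solving gives C1 = -443/625, C2 = 1253/1875.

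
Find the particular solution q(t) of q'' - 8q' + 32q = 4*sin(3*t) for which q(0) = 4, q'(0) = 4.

Characteristic equation r² - 8r + 32 = 0 has discriminant (-8)² - 4·(32) = -64 < 0, so r = 4 ± 4i.
Hence q_h = C1*cos(4*t)*exp(4*t) + C2*exp(4*t)*sin(4*t).
Try q_p = A*cos(3*t) + B*sin(3*t). Substituting and equating the coefficients of cos(3t) and sin(3t) gives A = 96/1105, B = 92/1105, so q_p = 92*sin(3*t)/1105 + 96*cos(3*t)/1105.
General solution: q = 92*sin(3*t)/1105 + 96*cos(3*t)/1105 + C1*cos(4*t)*exp(4*t) + C2*exp(4*t)*sin(4*t).
Apply the initial conditions: q(0) = 96/1105 + C1 = 4 and q'(0) = 276/1105 + 4*C1 + 4*C2 = 4. Solving gives C1 = 4324/1105, C2 = -3288/1105.

q = 92*sin(3*t)/1105 + 96*cos(3*t)/1105 - 3288*exp(4*t)*sin(4*t)/1105 + 4324*cos(4*t)*exp(4*t)/1105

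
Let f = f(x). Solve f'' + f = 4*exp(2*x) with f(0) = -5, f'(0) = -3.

Characteristic equation r² + 1 = 0 has discriminant (0)² - 4·(1) = -4 < 0, so r = ± i.
Hence f_h = C1*cos(x) + C2*sin(x).
Try f_p = A*exp(2*x). Substituting into the equation and dividing by exp(2*x) gives A = 4/5, so f_p = 4*exp(2*x)/5.
General solution: f = 4*exp(2*x)/5 + C1*cos(x) + C2*sin(x).
Apply the initial conditions: f(0) = 4/5 + C1 = -5 and f'(0) = 8/5 + C2 = -3. Solving gives C1 = -29/5, C2 = -23/5.

f = -29*cos(x)/5 - 23*sin(x)/5 + 4*exp(2*x)/5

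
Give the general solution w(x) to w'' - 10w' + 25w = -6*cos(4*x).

Characteristic equation r² - 10r + 25 = 0 has discriminant (-10)² - 4·(25) = 0, so r = 5 is a repeated root.
Hence w_h = (C1 + C2*x)*exp(5*x).
Try w_p = A*cos(4*x) + B*sin(4*x). Substituting and equating the coefficients of cos(4x) and sin(4x) gives A = -54/1681, B = 240/1681, so w_p = -54*cos(4*x)/1681 + 240*sin(4*x)/1681.

w = -54*cos(4*x)/1681 + 240*sin(4*x)/1681 + C1*exp(5*x) + C2*x*exp(5*x)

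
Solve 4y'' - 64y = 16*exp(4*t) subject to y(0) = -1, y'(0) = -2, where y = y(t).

y = -13*exp(4*t)/16 - 3*exp(-4*t)/16 + t*exp(4*t)/2

Divide through by 4: y'' - 16y = 4*exp(4*t).
Characteristic equation r² - 16 = 0 factors as (r - 4)(r + 4) = 0, so r = 4, -4.
Hence y_h = C1*exp(4*t) + C2*exp(-4*t).
Since exp(4*t) solves the homogeneous equation (r = 4 is a root of multiplicity 1), multiply the trial by t. Try y_p = A*t*exp(4*t). Substituting into the equation and dividing by exp(4*t) gives A = 1/2, so y_p = t*exp(4*t)/2.
General solution: y = C1*exp(4*t) + C2*exp(-4*t) + t*exp(4*t)/2.
Apply the initial conditions: y(0) = C1 + C2 = -1 and y'(0) = 1/2 - 4*C2 + 4*C1 = -2. Solving gives C1 = -13/16, C2 = -3/16.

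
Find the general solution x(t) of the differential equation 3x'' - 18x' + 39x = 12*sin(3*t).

Divide through by 3: x'' - 6x' + 13x = 4*sin(3*t).
Characteristic equation r² - 6r + 13 = 0 has discriminant (-6)² - 4·(13) = -16 < 0, so r = 3 ± 2i.
Hence x_h = C1*cos(2*t)*exp(3*t) + C2*exp(3*t)*sin(2*t).
Try x_p = A*cos(3*t) + B*sin(3*t). Substituting and equating the coefficients of cos(3t) and sin(3t) gives A = 18/85, B = 4/85, so x_p = 4*sin(3*t)/85 + 18*cos(3*t)/85.

x = 4*sin(3*t)/85 + 18*cos(3*t)/85 + C1*cos(2*t)*exp(3*t) + C2*exp(3*t)*sin(2*t)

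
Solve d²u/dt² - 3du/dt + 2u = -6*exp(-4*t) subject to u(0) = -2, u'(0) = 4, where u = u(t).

u = 5*exp(2*t) - 34*exp(t)/5 - exp(-4*t)/5

Characteristic equation r² - 3r + 2 = 0 factors as (r - 2)(r - 1) = 0, so r = 2, 1.
Hence u_h = C1*exp(2*t) + C2*exp(t).
Try u_p = A*exp(-4*t). Substituting into the equation and dividing by exp(-4*t) gives A = -1/5, so u_p = -exp(-4*t)/5.
General solution: u = -exp(-4*t)/5 + C1*exp(2*t) + C2*exp(t).
Apply the initial conditions: u(0) = -1/5 + C1 + C2 = -2 and u'(0) = 4/5 + C2 + 2*C1 = 4. Solving gives C1 = 5, C2 = -34/5.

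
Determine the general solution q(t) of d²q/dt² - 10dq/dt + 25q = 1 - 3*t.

q = -1/125 - 3*t/25 + C1*exp(5*t) + C2*t*exp(5*t)

Characteristic equation r² - 10r + 25 = 0 has discriminant (-10)² - 4·(25) = 0, so r = 5 is a repeated root.
Hence q_h = (C1 + C2*t)*exp(5*t).
For the particular solution try q_p = A0 + A1*t. Substituting and matching coefficients of each power of t gives A0 = -1/125, A1 = -3/25, so q_p = -1/125 - 3*t/25.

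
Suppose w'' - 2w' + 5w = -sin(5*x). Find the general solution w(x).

Characteristic equation r² - 2r + 5 = 0 has discriminant (-2)² - 4·(5) = -16 < 0, so r = 1 ± 2i.
Hence w_h = C1*cos(2*x)*exp(x) + C2*exp(x)*sin(2*x).
Try w_p = A*cos(5*x) + B*sin(5*x). Substituting and equating the coefficients of cos(5x) and sin(5x) gives A = -1/50, B = 1/25, so w_p = -cos(5*x)/50 + sin(5*x)/25.

w = -cos(5*x)/50 + sin(5*x)/25 + C1*cos(2*x)*exp(x) + C2*exp(x)*sin(2*x)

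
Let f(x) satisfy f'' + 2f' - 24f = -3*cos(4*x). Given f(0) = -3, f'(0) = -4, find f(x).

f = -217*exp(-6*x)/260 - 179*exp(4*x)/80 - 3*sin(4*x)/208 + 15*cos(4*x)/208

Characteristic equation r² + 2r - 24 = 0 factors as (r + 6)(r - 4) = 0, so r = -6, 4.
Hence f_h = C1*exp(-6*x) + C2*exp(4*x).
Try f_p = A*cos(4*x) + B*sin(4*x). Substituting and equating the coefficients of cos(4x) and sin(4x) gives A = 15/208, B = -3/208, so f_p = -3*sin(4*x)/208 + 15*cos(4*x)/208.
General solution: f = -3*sin(4*x)/208 + 15*cos(4*x)/208 + C1*exp(-6*x) + C2*exp(4*x).
Apply the initial conditions: f(0) = 15/208 + C1 + C2 = -3 and f'(0) = -3/52 - 6*C1 + 4*C2 = -4. Solving gives C1 = -217/260, C2 = -179/80.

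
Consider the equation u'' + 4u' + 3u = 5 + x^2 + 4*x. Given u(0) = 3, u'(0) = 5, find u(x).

u = 23/27 - 181*exp(-3*x)/54 + x**2/3 + 4*x/9 + 11*exp(-x)/2

Characteristic equation r² + 4r + 3 = 0 factors as (r + 3)(r + 1) = 0, so r = -3, -1.
Hence u_h = C1*exp(-3*x) + C2*exp(-x).
For the particular solution try u_p = A0 + A1*x + A2*x^2. Substituting and matching coefficients of each power of x gives A0 = 23/27, A1 = 4/9, A2 = 1/3, so u_p = 23/27 + x^2/3 + 4*x/9.
General solution: u = 23/27 + x^2/3 + 4*x/9 + C1*exp(-3*x) + C2*exp(-x).
Apply the initial conditions: u(0) = 23/27 + C1 + C2 = 3 and u'(0) = 4/9 - C2 - 3*C1 = 5. Solving gives C1 = -181/54, C2 = 11/2.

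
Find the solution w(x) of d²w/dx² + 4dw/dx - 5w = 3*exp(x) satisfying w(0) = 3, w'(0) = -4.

Characteristic equation r² + 4r - 5 = 0 factors as (r + 5)(r - 1) = 0, so r = -5, 1.
Hence w_h = C1*exp(-5*x) + C2*exp(x).
Since exp(x) solves the homogeneous equation (r = 1 is a root of multiplicity 1), multiply the trial by x. Try w_p = A*x*exp(x). Substituting into the equation and dividing by exp(x) gives A = 1/2, so w_p = x*exp(x)/2.
General solution: w = C1*exp(-5*x) + C2*exp(x) + x*exp(x)/2.
Apply the initial conditions: w(0) = C1 + C2 = 3 and w'(0) = 1/2 + C2 - 5*C1 = -4. Solving gives C1 = 5/4, C2 = 7/4.

w = 5*exp(-5*x)/4 + 7*exp(x)/4 + x*exp(x)/2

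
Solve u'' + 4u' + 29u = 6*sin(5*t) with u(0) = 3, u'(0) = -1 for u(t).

Characteristic equation r² + 4r + 29 = 0 has discriminant (4)² - 4·(29) = -100 < 0, so r = -2 ± 5i.
Hence u_h = C1*cos(5*t)*exp(-2*t) + C2*exp(-2*t)*sin(5*t).
Try u_p = A*cos(5*t) + B*sin(5*t). Substituting and equating the coefficients of cos(5t) and sin(5t) gives A = -15/52, B = 3/52, so u_p = -15*cos(5*t)/52 + 3*sin(5*t)/52.
General solution: u = -15*cos(5*t)/52 + 3*sin(5*t)/52 + C1*cos(5*t)*exp(-2*t) + C2*exp(-2*t)*sin(5*t).
Apply the initial conditions: u(0) = -15/52 + C1 = 3 and u'(0) = 15/52 - 2*C1 + 5*C2 = -1. Solving gives C1 = 171/52, C2 = 55/52.

u = -15*cos(5*t)/52 + 3*sin(5*t)/52 + 55*exp(-2*t)*sin(5*t)/52 + 171*cos(5*t)*exp(-2*t)/52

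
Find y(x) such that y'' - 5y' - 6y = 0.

Characteristic equation r² - 5r - 6 = 0 factors as (r - 6)(r + 1) = 0, so r = 6, -1.
Hence y_h = C1*exp(6*x) + C2*exp(-x).

y = C1*exp(6*x) + C2*exp(-x)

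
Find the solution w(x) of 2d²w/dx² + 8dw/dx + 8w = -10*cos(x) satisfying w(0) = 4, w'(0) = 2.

w = -4*sin(x)/5 - 3*cos(x)/5 + 23*exp(-2*x)/5 + 12*x*exp(-2*x)

Divide through by 2: w'' + 4w' + 4w = -5*cos(x).
Characteristic equation r² + 4r + 4 = 0 has discriminant (4)² - 4·(4) = 0, so r = -2 is a repeated root.
Hence w_h = (C1 + C2*x)*exp(-2*x).
Try w_p = A*cos(x) + B*sin(x). Substituting and equating the coefficients of cos(x) and sin(x) gives A = -3/5, B = -4/5, so w_p = -4*sin(x)/5 - 3*cos(x)/5.
General solution: w = -4*sin(x)/5 - 3*cos(x)/5 + C1*exp(-2*x) + C2*x*exp(-2*x).
Apply the initial conditions: w(0) = -3/5 + C1 = 4 and w'(0) = -4/5 + C2 - 2*C1 = 2. Solving gives C1 = 23/5, C2 = 12.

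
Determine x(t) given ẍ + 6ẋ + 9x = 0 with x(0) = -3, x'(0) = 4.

x = -3*exp(-3*t) - 5*t*exp(-3*t)

Characteristic equation r² + 6r + 9 = 0 has discriminant (6)² - 4·(9) = 0, so r = -3 is a repeated root.
Hence x_h = (C1 + C2*t)*exp(-3*t).
Apply the initial conditions: x(0) = C1 = -3 and x'(0) = C2 - 3*C1 = 4. Solving gives C1 = -3, C2 = -5.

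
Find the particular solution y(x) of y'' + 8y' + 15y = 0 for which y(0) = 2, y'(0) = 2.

y = -4*exp(-5*x) + 6*exp(-3*x)

Characteristic equation r² + 8r + 15 = 0 factors as (r + 5)(r + 3) = 0, so r = -5, -3.
Hence y_h = C1*exp(-5*x) + C2*exp(-3*x).
Apply the initial conditions: y(0) = C1 + C2 = 2 and y'(0) = -5*C1 - 3*C2 = 2. Solving gives C1 = -4, C2 = 6.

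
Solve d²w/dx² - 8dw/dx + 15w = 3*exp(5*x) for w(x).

w = C1*exp(3*x) + C2*exp(5*x) + 3*x*exp(5*x)/2

Characteristic equation r² - 8r + 15 = 0 factors as (r - 3)(r - 5) = 0, so r = 3, 5.
Hence w_h = C1*exp(3*x) + C2*exp(5*x).
Since exp(5*x) solves the homogeneous equation (r = 5 is a root of multiplicity 1), multiply the trial by x. Try w_p = A*x*exp(5*x). Substituting into the equation and dividing by exp(5*x) gives A = 3/2, so w_p = 3*x*exp(5*x)/2.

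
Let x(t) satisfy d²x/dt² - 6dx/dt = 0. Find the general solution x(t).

Characteristic equation r² - 6r = 0 factors as (r - 6)r = 0, so r = 6, 0.
Hence x_h = C1*exp(6*t) + C2.

x = C2 + C1*exp(6*t)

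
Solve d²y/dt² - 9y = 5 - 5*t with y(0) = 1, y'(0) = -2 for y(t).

y = -5/9 + 5*t/9 + 19*exp(3*t)/54 + 65*exp(-3*t)/54

Characteristic equation r² - 9 = 0 factors as (r - 3)(r + 3) = 0, so r = 3, -3.
Hence y_h = C1*exp(3*t) + C2*exp(-3*t).
For the particular solution try y_p = A0 + A1*t. Substituting and matching coefficients of each power of t gives A0 = -5/9, A1 = 5/9, so y_p = -5/9 + 5*t/9.
General solution: y = -5/9 + 5*t/9 + C1*exp(3*t) + C2*exp(-3*t).
Apply the initial conditions: y(0) = -5/9 + C1 + C2 = 1 and y'(0) = 5/9 - 3*C2 + 3*C1 = -2. Solving gives C1 = 19/54, C2 = 65/54.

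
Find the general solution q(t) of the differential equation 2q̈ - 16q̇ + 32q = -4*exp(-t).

Divide through by 2: q'' - 8q' + 16q = -2*exp(-t).
Characteristic equation r² - 8r + 16 = 0 has discriminant (-8)² - 4·(16) = 0, so r = 4 is a repeated root.
Hence q_h = (C1 + C2*t)*exp(4*t).
Try q_p = A*exp(-t). Substituting into the equation and dividing by exp(-t) gives A = -2/25, so q_p = -2*exp(-t)/25.

q = -2*exp(-t)/25 + C1*exp(4*t) + C2*t*exp(4*t)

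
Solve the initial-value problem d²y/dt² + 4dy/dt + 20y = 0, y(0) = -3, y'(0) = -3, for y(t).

y = -3*cos(4*t)*exp(-2*t) - 9*exp(-2*t)*sin(4*t)/4

Characteristic equation r² + 4r + 20 = 0 has discriminant (4)² - 4·(20) = -64 < 0, so r = -2 ± 4i.
Hence y_h = C1*cos(4*t)*exp(-2*t) + C2*exp(-2*t)*sin(4*t).
Apply the initial conditions: y(0) = C1 = -3 and y'(0) = -2*C1 + 4*C2 = -3. Solving gives C1 = -3, C2 = -9/4.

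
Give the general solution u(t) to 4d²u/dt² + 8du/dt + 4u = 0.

u = C1*exp(-t) + C2*t*exp(-t)

Divide through by 4: u'' + 2u' + u = 0.
Characteristic equation r² + 2r + 1 = 0 has discriminant (2)² - 4·(1) = 0, so r = -1 is a repeated root.
Hence u_h = (C1 + C2*t)*exp(-t).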